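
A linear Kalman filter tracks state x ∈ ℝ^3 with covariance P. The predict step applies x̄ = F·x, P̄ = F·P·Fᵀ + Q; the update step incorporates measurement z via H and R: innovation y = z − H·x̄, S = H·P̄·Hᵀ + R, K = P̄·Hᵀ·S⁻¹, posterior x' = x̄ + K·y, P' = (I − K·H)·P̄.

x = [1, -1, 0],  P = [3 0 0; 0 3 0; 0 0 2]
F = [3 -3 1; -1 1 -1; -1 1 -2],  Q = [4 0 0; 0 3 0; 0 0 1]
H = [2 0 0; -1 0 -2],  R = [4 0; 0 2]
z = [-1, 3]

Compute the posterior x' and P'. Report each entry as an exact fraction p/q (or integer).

x' = [-128/303, -136/303, -119/101]
P' = [892/909 -340/909 -146/303; -340/909 3199/909 110/303; -146/303 110/303 71/101]

x̄ = F·x = [6, -2, -2]
P̄ = F·P·Fᵀ + Q = [60 -20 -22; -20 11 10; -22 10 15]
y = z − H·x̄ = [-13, 5]
S = H·P̄·Hᵀ + R = [244 -32; -32 34]
K = P̄·Hᵀ·S⁻¹ = [446/909 -8/909; -170/909 -160/909; -73/303 -140/303]
x' = x̄ + K·y = [-128/303, -136/303, -119/101]
P' = (I − K·H)·P̄ = [892/909 -340/909 -146/303; -340/909 3199/909 110/303; -146/303 110/303 71/101]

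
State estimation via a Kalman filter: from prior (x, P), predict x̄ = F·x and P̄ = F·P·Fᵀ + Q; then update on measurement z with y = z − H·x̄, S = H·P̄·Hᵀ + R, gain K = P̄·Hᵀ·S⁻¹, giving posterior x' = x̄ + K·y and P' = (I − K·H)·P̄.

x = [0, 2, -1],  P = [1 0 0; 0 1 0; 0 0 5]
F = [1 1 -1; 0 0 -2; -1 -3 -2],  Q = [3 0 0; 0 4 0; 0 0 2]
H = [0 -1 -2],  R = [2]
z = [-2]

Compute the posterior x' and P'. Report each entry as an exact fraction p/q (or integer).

x̄ = F·x = [3, 2, -4]
P̄ = F·P·Fᵀ + Q = [10 10 6; 10 24 20; 6 20 32]
y = z − H·x̄ = [-8]
S = H·P̄·Hᵀ + R = [234]
K = P̄·Hᵀ·S⁻¹ = [-11/117; -32/117; -14/39]
x' = x̄ + K·y = [439/117, 490/117, -44/39]
P' = (I − K·H)·P̄ = [928/117 466/117 -74/39; 466/117 760/117 -116/39; -74/39 -116/39 24/13]

x' = [439/117, 490/117, -44/39]
P' = [928/117 466/117 -74/39; 466/117 760/117 -116/39; -74/39 -116/39 24/13]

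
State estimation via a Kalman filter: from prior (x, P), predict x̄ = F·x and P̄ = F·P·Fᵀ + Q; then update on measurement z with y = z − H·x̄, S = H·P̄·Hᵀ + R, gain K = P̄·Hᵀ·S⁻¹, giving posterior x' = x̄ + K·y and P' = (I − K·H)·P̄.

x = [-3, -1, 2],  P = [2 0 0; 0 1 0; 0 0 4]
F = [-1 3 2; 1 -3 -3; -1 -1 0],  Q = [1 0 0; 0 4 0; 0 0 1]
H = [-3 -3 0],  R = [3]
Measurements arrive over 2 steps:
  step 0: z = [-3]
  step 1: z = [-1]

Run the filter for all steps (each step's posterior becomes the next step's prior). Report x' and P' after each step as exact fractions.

step 0: x' = [7/4, -6/7, 4], P' = [91/4 -23 -1; -23 165/7 1; -1 1 4]
step 1: x' = [-10/7, 45/28, -25/28], P' = [5501/14 -11013/28 -55/28; -11013/28 11033/28 55/28; -55/28 55/28 37/28]

step 0: x̄ = F·x = [4, -6, 4]
step 0: P̄ = F·P·Fᵀ + Q = [28 -35 -1; -35 51 1; -1 1 4]
step 0: y = z − H·x̄ = [-9]
step 0: S = H·P̄·Hᵀ + R = [84]
step 0: K = P̄·Hᵀ·S⁻¹ = [1/4; -4/7; 0]
step 0: x' = x̄ + K·y = [7/4, -6/7, 4]
step 0: P' = (I − K·H)·P̄ = [91/4 -23 -1; -23 165/7 1; -1 1 4]
step 1: x̄ = F·x = [103/28, -215/28, -25/28]
step 1: P̄ = F·P·Fᵀ + Q = [11365/28 -11673/28 -55/28; -11673/28 12233/28 55/28; -55/28 55/28 37/28]
step 1: y = z − H·x̄ = [-13]
step 1: S = H·P̄·Hᵀ + R = [84]
step 1: K = P̄·Hᵀ·S⁻¹ = [11/28; -5/7; 0]
step 1: x' = x̄ + K·y = [-10/7, 45/28, -25/28]
step 1: P' = (I − K·H)·P̄ = [5501/14 -11013/28 -55/28; -11013/28 11033/28 55/28; -55/28 55/28 37/28]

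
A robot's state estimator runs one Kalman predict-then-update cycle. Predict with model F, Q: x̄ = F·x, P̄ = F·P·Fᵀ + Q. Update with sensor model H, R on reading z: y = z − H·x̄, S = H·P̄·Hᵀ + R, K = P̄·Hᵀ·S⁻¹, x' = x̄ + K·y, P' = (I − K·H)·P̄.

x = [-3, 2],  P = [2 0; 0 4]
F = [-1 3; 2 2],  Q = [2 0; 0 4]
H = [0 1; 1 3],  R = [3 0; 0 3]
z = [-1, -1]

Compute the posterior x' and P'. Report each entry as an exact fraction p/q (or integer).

x̄ = F·x = [9, -2]
P̄ = F·P·Fᵀ + Q = [40 20; 20 28]
y = z − H·x̄ = [1, -4]
S = H·P̄·Hᵀ + R = [31 104; 104 415]
K = P̄·Hᵀ·S⁻¹ = [-700/683 340/683; 268/683 104/683]
x' = x̄ + K·y = [4087/683, -1514/683]
P' = (I − K·H)·P̄ = [7320/683 -2100/683; -2100/683 804/683]

x' = [4087/683, -1514/683]
P' = [7320/683 -2100/683; -2100/683 804/683]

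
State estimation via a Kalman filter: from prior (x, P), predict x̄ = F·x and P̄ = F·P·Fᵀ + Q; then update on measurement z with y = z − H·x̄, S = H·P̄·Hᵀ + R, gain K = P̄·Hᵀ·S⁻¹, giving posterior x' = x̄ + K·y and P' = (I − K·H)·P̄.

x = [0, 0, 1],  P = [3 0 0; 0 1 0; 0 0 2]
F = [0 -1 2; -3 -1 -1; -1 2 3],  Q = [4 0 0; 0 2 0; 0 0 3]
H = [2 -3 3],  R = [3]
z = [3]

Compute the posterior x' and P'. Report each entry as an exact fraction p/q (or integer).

x' = [621/733, 554/733, 886/733]
P' = [5304/733 4236/733 765/733; 4236/733 13655/733 10732/733; 765/733 10732/733 10323/733]

x̄ = F·x = [2, -1, 3]
P̄ = F·P·Fᵀ + Q = [13 -3 10; -3 32 1; 10 1 28]
y = z − H·x̄ = [-13]
S = H·P̄·Hᵀ + R = [733]
K = P̄·Hᵀ·S⁻¹ = [65/733; -99/733; 101/733]
x' = x̄ + K·y = [621/733, 554/733, 886/733]
P' = (I − K·H)·P̄ = [5304/733 4236/733 765/733; 4236/733 13655/733 10732/733; 765/733 10732/733 10323/733]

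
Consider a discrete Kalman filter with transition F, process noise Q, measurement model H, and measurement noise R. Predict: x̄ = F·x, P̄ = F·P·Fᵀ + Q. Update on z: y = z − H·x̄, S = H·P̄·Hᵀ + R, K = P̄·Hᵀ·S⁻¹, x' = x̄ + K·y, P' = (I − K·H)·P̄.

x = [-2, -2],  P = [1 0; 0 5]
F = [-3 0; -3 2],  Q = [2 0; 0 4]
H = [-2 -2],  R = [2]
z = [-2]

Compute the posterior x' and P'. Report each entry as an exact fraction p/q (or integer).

x' = [94/25, -338/125]
P' = [23/5 -111/25; -111/25 597/125]

x̄ = F·x = [6, 2]
P̄ = F·P·Fᵀ + Q = [11 9; 9 33]
y = z − H·x̄ = [14]
S = H·P̄·Hᵀ + R = [250]
K = P̄·Hᵀ·S⁻¹ = [-4/25; -42/125]
x' = x̄ + K·y = [94/25, -338/125]
P' = (I − K·H)·P̄ = [23/5 -111/25; -111/25 597/125]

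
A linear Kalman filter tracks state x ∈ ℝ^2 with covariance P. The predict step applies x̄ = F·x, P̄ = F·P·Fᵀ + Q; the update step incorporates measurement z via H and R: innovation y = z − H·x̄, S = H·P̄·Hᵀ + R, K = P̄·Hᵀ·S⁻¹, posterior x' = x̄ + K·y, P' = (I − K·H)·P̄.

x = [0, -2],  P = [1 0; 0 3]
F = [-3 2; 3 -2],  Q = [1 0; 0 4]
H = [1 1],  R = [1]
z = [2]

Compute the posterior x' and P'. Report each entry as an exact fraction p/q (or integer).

x' = [-11/3, 16/3]
P' = [131/6 -65/3; -65/3 67/3]

x̄ = F·x = [-4, 4]
P̄ = F·P·Fᵀ + Q = [22 -21; -21 25]
y = z − H·x̄ = [2]
S = H·P̄·Hᵀ + R = [6]
K = P̄·Hᵀ·S⁻¹ = [1/6; 2/3]
x' = x̄ + K·y = [-11/3, 16/3]
P' = (I − K·H)·P̄ = [131/6 -65/3; -65/3 67/3]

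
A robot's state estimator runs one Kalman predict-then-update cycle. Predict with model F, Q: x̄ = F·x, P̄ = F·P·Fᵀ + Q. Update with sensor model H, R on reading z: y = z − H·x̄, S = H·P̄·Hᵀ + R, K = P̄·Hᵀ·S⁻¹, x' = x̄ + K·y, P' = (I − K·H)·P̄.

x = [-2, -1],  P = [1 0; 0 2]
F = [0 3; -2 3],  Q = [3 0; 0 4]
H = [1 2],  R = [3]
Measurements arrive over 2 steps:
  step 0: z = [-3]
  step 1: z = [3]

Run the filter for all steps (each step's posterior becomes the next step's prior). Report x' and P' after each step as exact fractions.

step 0: x' = [-357/100, 3/10], P' = [951/200 -39/20; -39/20 3/2]
step 1: x' = [-30564/17999, 43329/17999], P' = [73203/17999 -31584/17999; -31584/17999 26670/17999]

step 0: x̄ = F·x = [-3, 1]
step 0: P̄ = F·P·Fᵀ + Q = [21 18; 18 26]
step 0: y = z − H·x̄ = [-2]
step 0: S = H·P̄·Hᵀ + R = [200]
step 0: K = P̄·Hᵀ·S⁻¹ = [57/200; 7/20]
step 0: x' = x̄ + K·y = [-357/100, 3/10]
step 0: P' = (I − K·H)·P̄ = [951/200 -39/20; -39/20 3/2]
step 1: x̄ = F·x = [9/10, 201/25]
step 1: P̄ = F·P·Fᵀ + Q = [33/2 126/5; 126/5 1498/25]
step 1: y = z − H·x̄ = [-699/50]
step 1: S = H·P̄·Hᵀ + R = [17999/50]
step 1: K = P̄·Hᵀ·S⁻¹ = [3345/17999; 7252/17999]
step 1: x' = x̄ + K·y = [-30564/17999, 43329/17999]
step 1: P' = (I − K·H)·P̄ = [73203/17999 -31584/17999; -31584/17999 26670/17999]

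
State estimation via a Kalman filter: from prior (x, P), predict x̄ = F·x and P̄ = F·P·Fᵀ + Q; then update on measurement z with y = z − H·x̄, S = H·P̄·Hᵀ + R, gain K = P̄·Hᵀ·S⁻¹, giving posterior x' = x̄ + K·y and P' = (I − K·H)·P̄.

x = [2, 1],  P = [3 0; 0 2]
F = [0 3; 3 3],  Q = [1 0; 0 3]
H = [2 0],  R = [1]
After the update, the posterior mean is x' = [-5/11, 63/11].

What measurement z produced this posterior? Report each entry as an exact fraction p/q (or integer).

x̄ = F·x = [3, 9]
P̄ = F·P·Fᵀ + Q = [19 18; 18 48]
S = H·P̄·Hᵀ + R = [77]
K = P̄·Hᵀ·S⁻¹ = [38/77; 36/77]
x' − x̄ = [-38/11, -36/11] = K·y
y = (KᵀK)⁻¹·Kᵀ·(x' − x̄) = [-7]
z = y + H·x̄ = [-7] + [6] = [-1]

z = [-1]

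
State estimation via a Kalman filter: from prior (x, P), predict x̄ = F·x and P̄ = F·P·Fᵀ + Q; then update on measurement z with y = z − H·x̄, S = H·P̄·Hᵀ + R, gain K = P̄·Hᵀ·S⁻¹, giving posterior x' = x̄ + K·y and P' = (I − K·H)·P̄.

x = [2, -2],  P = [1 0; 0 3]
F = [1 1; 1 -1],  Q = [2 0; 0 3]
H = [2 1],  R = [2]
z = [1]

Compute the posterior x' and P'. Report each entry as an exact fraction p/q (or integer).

x' = [-6/5, 91/25]
P' = [2 -16/5; -16/5 166/25]

x̄ = F·x = [0, 4]
P̄ = F·P·Fᵀ + Q = [6 -2; -2 7]
y = z − H·x̄ = [-3]
S = H·P̄·Hᵀ + R = [25]
K = P̄·Hᵀ·S⁻¹ = [2/5; 3/25]
x' = x̄ + K·y = [-6/5, 91/25]
P' = (I − K·H)·P̄ = [2 -16/5; -16/5 166/25]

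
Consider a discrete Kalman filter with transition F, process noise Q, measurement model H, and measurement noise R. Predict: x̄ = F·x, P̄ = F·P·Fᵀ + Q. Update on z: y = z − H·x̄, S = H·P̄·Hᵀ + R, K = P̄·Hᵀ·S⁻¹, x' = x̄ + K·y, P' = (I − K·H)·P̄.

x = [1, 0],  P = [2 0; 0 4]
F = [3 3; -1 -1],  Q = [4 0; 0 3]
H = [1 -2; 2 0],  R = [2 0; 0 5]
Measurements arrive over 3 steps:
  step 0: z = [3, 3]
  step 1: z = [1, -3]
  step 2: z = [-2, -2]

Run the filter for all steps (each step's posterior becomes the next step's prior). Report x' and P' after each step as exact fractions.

step 0: x̄ = F·x = [3, -1]
step 0: P̄ = F·P·Fᵀ + Q = [58 -18; -18 9]
step 0: y = z − H·x̄ = [-2, -3]
step 0: S = H·P̄·Hᵀ + R = [168 188; 188 237]
step 0: K = P̄·Hᵀ·S⁻¹ = [235/2236 227/559; -441/1118 90/559]
step 0: x' = x̄ + K·y = [1757/1118, -388/559]
step 0: P' = (I − K·H)·P̄ = [1135/1118 225/559; 225/559 333/559]
step 1: x̄ = F·x = [2943/1118, -981/1118]
step 1: P̄ = F·P·Fᵀ + Q = [28781/1118 -8103/1118; -8103/1118 6055/1118]
step 1: y = z − H·x̄ = [-3787/1118, -4620/559]
step 1: S = H·P̄·Hᵀ + R = [87649/1118 44987/559; 44987/559 60357/559]
step 1: K = P̄·Hᵀ·S⁻¹ = [44987/444569 178460/444569; -878241/2222845 356176/2222845]
step 1: x' = x̄ + K·y = [-457039/444569, -1919301/2222845]
step 1: P' = (I − K·H)·P̄ = [446150/444569 178088/444569; 178088/444569 1323461/2222845]
step 2: x̄ = F·x = [-12613488/2222845, 4204496/2222845]
step 2: P̄ = F·P·Fᵀ + Q = [56907199/2222845 -16005273/2222845; -16005273/2222845 12003626/2222845]
step 2: y = z − H·x̄ = [3315358/444569, 20781286/2222845]
step 2: S = H·P̄·Hᵀ + R = [34677697/444569 35567098/444569; 35567098/444569 238743021/2222845]
step 2: K = P̄·Hᵀ·S⁻¹ = [444588725/4395191393 1764124484/4395191393; -1736558313/4395191393 704226752/4395191393]
step 2: x' = x̄ + K·y = [-5132190738/4395191393, 1946937234/4395191393]
step 2: P' = (I − K·H)·P̄ = [4410311210/4395191393 1760566880/4395191393; 1760566880/4395191393 2616841753/4395191393]

step 0: x' = [1757/1118, -388/559], P' = [1135/1118 225/559; 225/559 333/559]
step 1: x' = [-457039/444569, -1919301/2222845], P' = [446150/444569 178088/444569; 178088/444569 1323461/2222845]
step 2: x' = [-5132190738/4395191393, 1946937234/4395191393], P' = [4410311210/4395191393 1760566880/4395191393; 1760566880/4395191393 2616841753/4395191393]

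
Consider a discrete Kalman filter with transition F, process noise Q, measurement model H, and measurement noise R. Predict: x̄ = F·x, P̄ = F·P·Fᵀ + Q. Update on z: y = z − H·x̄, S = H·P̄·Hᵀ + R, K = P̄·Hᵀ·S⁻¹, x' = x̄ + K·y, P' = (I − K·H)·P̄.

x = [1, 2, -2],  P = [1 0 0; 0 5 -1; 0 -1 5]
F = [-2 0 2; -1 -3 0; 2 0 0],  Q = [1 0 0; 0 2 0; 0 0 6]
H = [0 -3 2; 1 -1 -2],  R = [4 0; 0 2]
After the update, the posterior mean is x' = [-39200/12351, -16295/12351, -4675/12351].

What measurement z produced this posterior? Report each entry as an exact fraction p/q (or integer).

z = [3, -1]

x̄ = F·x = [-6, -7, 2]
P̄ = F·P·Fᵀ + Q = [25 8 -4; 8 48 -2; -4 -2 10]
S = H·P̄·Hᵀ + R = [500 64; 64 107]
K = P̄·Hᵀ·S⁻¹ = [-1256/12351 3637/12351; -3383/12351 -2132/12351; 2095/24702 -3166/12351]
x' − x̄ = [34906/12351, 70162/12351, -29377/12351] = K·y
y = (KᵀK)⁻¹·Kᵀ·(x' − x̄) = [-22, 2]
z = y + H·x̄ = [-22, 2] + [25, -3] = [3, -1]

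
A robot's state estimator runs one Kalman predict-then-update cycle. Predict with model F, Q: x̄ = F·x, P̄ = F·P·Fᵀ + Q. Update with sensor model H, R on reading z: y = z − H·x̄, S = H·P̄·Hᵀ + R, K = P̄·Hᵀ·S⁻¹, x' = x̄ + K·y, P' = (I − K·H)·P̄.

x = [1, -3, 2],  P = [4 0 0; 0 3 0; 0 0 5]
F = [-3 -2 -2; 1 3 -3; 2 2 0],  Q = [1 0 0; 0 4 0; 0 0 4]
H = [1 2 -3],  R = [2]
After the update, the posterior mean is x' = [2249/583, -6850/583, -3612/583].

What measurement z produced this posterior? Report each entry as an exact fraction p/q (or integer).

z = [-1]

x̄ = F·x = [-1, -14, -4]
P̄ = F·P·Fᵀ + Q = [69 0 -36; 0 80 26; -36 26 32]
S = H·P̄·Hᵀ + R = [583]
K = P̄·Hᵀ·S⁻¹ = [177/583; 82/583; -80/583]
x' − x̄ = [2832/583, 1312/583, -1280/583] = K·y
y = (KᵀK)⁻¹·Kᵀ·(x' − x̄) = [16]
z = y + H·x̄ = [16] + [-17] = [-1]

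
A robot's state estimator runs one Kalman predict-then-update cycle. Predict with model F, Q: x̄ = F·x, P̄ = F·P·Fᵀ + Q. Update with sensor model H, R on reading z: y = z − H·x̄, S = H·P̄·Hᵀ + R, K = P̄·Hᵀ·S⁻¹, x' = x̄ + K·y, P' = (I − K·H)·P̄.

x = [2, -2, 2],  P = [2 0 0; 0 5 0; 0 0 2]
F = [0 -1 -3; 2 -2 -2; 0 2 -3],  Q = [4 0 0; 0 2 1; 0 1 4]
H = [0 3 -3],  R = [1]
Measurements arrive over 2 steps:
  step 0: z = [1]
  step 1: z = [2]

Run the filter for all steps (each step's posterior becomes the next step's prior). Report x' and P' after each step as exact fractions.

step 0: x' = [-730/121, -2147/847, -349/121], P' = [3015/121 1852/121 1850/121; 1852/121 13961/847 1988/121; 1850/121 1988/121 1995/121]
step 1: x' = [8994767/524620, 2858743/524620, 628409/131155], P' = [97602777/524620 26097993/524620 6508649/131155; 26097993/524620 9430217/524620 2339791/131155; 6508649/131155 2339791/131155 2336577/131155]

step 0: x̄ = F·x = [-4, 4, -10]
step 0: P̄ = F·P·Fᵀ + Q = [27 22 8; 22 38 -7; 8 -7 42]
step 0: y = z − H·x̄ = [-41]
step 0: S = H·P̄·Hᵀ + R = [847]
step 0: K = P̄·Hᵀ·S⁻¹ = [6/121; 135/847; -21/121]
step 0: x' = x̄ + K·y = [-730/121, -2147/847, -349/121]
step 0: P' = (I − K·H)·P̄ = [3015/121 1852/121 1850/121; 1852/121 13961/847 1988/121; 1850/121 1988/121 1995/121]
step 1: x̄ = F·x = [9476/847, -1040/847, 3035/847]
step 1: P̄ = F·P·Fᵀ + Q = [226530/847 119412/847 56015/847; 119412/847 101834/847 30781/847; 56015/847 30781/847 17925/847]
step 1: y = z − H·x̄ = [13919/847]
step 1: S = H·P̄·Hᵀ + R = [524620/847]
step 1: K = P̄·Hᵀ·S⁻¹ = [190191/524620; 213159/524620; 9642/131155]
step 1: x' = x̄ + K·y = [8994767/524620, 2858743/524620, 628409/131155]
step 1: P' = (I − K·H)·P̄ = [97602777/524620 26097993/524620 6508649/131155; 26097993/524620 9430217/524620 2339791/131155; 6508649/131155 2339791/131155 2336577/131155]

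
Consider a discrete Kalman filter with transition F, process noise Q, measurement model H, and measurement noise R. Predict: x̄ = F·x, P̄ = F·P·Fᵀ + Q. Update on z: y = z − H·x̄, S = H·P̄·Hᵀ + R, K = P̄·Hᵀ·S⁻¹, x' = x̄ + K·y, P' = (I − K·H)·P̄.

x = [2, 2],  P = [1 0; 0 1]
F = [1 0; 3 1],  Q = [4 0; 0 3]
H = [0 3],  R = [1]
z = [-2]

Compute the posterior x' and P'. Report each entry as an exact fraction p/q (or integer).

x' = [1/59, -35/59]
P' = [509/118 3/118; 3/118 13/118]

x̄ = F·x = [2, 8]
P̄ = F·P·Fᵀ + Q = [5 3; 3 13]
y = z − H·x̄ = [-26]
S = H·P̄·Hᵀ + R = [118]
K = P̄·Hᵀ·S⁻¹ = [9/118; 39/118]
x' = x̄ + K·y = [1/59, -35/59]
P' = (I − K·H)·P̄ = [509/118 3/118; 3/118 13/118]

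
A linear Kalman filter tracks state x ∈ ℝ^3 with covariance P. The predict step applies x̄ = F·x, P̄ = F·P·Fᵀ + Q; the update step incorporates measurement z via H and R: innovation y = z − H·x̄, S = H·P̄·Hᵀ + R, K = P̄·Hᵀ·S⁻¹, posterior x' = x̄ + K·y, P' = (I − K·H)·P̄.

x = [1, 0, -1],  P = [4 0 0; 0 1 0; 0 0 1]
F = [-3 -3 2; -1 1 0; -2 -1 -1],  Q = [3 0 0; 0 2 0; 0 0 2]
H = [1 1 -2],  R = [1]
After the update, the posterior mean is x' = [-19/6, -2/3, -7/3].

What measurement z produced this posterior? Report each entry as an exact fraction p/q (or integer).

x̄ = F·x = [-5, -1, -1]
P̄ = F·P·Fᵀ + Q = [52 9 25; 9 7 7; 25 7 20]
S = H·P̄·Hᵀ + R = [30]
K = P̄·Hᵀ·S⁻¹ = [11/30; 1/15; -4/15]
x' − x̄ = [11/6, 1/3, -4/3] = K·y
y = (KᵀK)⁻¹·Kᵀ·(x' − x̄) = [5]
z = y + H·x̄ = [5] + [-4] = [1]

z = [1]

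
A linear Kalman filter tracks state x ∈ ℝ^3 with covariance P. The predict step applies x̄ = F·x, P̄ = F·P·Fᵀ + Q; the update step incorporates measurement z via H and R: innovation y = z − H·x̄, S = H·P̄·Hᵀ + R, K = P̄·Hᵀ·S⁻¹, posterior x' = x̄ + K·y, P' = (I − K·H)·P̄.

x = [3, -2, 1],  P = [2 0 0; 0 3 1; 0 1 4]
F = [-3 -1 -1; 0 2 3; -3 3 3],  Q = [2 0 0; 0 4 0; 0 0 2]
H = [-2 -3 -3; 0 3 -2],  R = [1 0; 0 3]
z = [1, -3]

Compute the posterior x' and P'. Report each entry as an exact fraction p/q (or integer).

x̄ = F·x = [-8, -1, -12]
P̄ = F·P·Fᵀ + Q = [29 -23 -9; -23 64 69; -9 69 101]
y = z − H·x̄ = [-54, -24]
S = H·P̄·Hᵀ + R = [2460 -75; -75 155]
K = P̄·Hᵀ·S⁻¹ = [413/75135 -8174/25045; -10133/75135 7091/25045; -5059/25045 -328/5009]
x' = x̄ + K·y = [-11618/25045, -2567/5009, 12006/25045]
P' = (I − K·H)·P̄ = [912599/75135 -258128/75135 -116803/25045; -258128/75135 82949/75135 30838/25045; -116803/25045 30838/25045 48717/25045]

x' = [-11618/25045, -2567/5009, 12006/25045]
P' = [912599/75135 -258128/75135 -116803/25045; -258128/75135 82949/75135 30838/25045; -116803/25045 30838/25045 48717/25045]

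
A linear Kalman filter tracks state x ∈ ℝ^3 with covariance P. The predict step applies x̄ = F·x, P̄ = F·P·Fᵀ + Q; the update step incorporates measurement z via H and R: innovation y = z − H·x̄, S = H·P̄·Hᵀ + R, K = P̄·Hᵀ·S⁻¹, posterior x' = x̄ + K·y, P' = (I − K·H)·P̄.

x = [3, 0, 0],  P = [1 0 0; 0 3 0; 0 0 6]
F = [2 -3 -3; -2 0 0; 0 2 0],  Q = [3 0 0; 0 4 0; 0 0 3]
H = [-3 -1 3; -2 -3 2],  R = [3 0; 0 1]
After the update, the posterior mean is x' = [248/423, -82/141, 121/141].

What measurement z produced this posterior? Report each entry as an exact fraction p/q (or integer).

x̄ = F·x = [6, -6, 0]
P̄ = F·P·Fᵀ + Q = [88 -4 -18; -4 8 0; -18 0 15]
S = H·P̄·Hᵀ + R = [1238 814; 814 581]
K = P̄·Hᵀ·S⁻¹ = [-9817/28341 3998/28341; 2558/9447 -3844/9447; 1265/18894 187/9447]
x' − x̄ = [-2290/423, 764/141, 121/141] = K·y
y = (KᵀK)⁻¹·Kᵀ·(x' − x̄) = [14, -4]
z = y + H·x̄ = [14, -4] + [-12, 6] = [2, 2]

z = [2, 2]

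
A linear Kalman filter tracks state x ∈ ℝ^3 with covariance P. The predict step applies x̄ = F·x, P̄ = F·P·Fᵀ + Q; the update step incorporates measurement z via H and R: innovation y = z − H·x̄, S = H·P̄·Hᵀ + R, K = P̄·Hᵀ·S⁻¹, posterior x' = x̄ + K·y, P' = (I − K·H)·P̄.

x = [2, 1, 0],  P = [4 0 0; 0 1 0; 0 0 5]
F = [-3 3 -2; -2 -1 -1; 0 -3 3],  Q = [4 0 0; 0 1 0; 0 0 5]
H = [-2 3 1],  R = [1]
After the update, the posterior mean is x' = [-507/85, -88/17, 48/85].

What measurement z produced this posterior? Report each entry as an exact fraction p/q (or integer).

x̄ = F·x = [-3, -5, -3]
P̄ = F·P·Fᵀ + Q = [69 31 -39; 31 23 -12; -39 -12 59]
S = H·P̄·Hᵀ + R = [255]
K = P̄·Hᵀ·S⁻¹ = [-28/85; -1/51; 101/255]
x' − x̄ = [-252/85, -3/17, 303/85] = K·y
y = (KᵀK)⁻¹·Kᵀ·(x' − x̄) = [9]
z = y + H·x̄ = [9] + [-12] = [-3]

z = [-3]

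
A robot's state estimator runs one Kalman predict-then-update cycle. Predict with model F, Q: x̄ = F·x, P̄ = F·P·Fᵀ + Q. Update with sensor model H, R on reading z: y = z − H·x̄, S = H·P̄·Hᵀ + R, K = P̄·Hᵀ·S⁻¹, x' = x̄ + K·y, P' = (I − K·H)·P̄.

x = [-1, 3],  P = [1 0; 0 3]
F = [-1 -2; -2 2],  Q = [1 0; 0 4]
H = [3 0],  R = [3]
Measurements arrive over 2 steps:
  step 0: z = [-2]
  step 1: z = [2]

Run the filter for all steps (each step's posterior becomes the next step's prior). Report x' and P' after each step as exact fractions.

step 0: x̄ = F·x = [-5, 8]
step 0: P̄ = F·P·Fᵀ + Q = [14 -10; -10 20]
step 0: y = z − H·x̄ = [13]
step 0: S = H·P̄·Hᵀ + R = [129]
step 0: K = P̄·Hᵀ·S⁻¹ = [14/43; -10/43]
step 0: x' = x̄ + K·y = [-33/43, 214/43]
step 0: P' = (I − K·H)·P̄ = [14/43 -10/43; -10/43 560/43]
step 1: x̄ = F·x = [-395/43, 494/43]
step 1: P̄ = F·P·Fᵀ + Q = [2257/43 -2232/43; -2232/43 2548/43]
step 1: y = z − H·x̄ = [1271/43]
step 1: S = H·P̄·Hᵀ + R = [20442/43]
step 1: K = P̄·Hᵀ·S⁻¹ = [2257/6814; -1116/3407]
step 1: x' = x̄ + K·y = [4119/6814, 6154/3407]
step 1: P' = (I − K·H)·P̄ = [2257/6814 -1116/3407; -1116/3407 28100/3407]

step 0: x' = [-33/43, 214/43], P' = [14/43 -10/43; -10/43 560/43]
step 1: x' = [4119/6814, 6154/3407], P' = [2257/6814 -1116/3407; -1116/3407 28100/3407]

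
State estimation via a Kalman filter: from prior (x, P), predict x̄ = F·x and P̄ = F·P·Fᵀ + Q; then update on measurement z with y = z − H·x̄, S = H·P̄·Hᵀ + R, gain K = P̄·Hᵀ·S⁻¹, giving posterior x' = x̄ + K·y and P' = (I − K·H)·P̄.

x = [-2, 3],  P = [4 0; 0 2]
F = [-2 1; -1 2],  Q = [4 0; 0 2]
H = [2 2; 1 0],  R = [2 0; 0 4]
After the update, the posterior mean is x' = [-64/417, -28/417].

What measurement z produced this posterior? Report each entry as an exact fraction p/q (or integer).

x̄ = F·x = [7, 8]
P̄ = F·P·Fᵀ + Q = [22 12; 12 14]
S = H·P̄·Hᵀ + R = [242 68; 68 26]
K = P̄·Hᵀ·S⁻¹ = [68/417 175/417; 134/417 -158/417]
x' − x̄ = [-2983/417, -3364/417] = K·y
y = (KᵀK)⁻¹·Kᵀ·(x' − x̄) = [-31, -5]
z = y + H·x̄ = [-31, -5] + [30, 7] = [-1, 2]

z = [-1, 2]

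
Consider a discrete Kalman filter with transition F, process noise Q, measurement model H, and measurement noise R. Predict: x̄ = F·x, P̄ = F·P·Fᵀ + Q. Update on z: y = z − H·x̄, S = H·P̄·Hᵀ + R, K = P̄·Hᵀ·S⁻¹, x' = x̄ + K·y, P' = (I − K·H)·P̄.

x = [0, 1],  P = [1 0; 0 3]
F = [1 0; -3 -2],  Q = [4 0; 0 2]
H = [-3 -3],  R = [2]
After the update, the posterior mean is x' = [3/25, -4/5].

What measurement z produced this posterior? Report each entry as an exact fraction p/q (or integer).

x̄ = F·x = [0, -2]
P̄ = F·P·Fᵀ + Q = [5 -3; -3 23]
S = H·P̄·Hᵀ + R = [200]
K = P̄·Hᵀ·S⁻¹ = [-3/100; -3/10]
x' − x̄ = [3/25, 6/5] = K·y
y = (KᵀK)⁻¹·Kᵀ·(x' − x̄) = [-4]
z = y + H·x̄ = [-4] + [6] = [2]

z = [2]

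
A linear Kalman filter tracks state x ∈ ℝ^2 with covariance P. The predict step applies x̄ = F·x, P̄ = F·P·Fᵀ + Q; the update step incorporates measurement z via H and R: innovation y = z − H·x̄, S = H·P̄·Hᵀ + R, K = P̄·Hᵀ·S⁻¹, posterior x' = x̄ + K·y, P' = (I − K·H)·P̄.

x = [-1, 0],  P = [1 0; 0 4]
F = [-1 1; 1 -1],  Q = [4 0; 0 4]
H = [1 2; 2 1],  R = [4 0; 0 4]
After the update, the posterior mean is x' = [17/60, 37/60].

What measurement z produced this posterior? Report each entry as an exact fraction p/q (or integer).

x̄ = F·x = [1, -1]
P̄ = F·P·Fᵀ + Q = [9 -5; -5 9]
S = H·P̄·Hᵀ + R = [29 11; 11 29]
K = P̄·Hᵀ·S⁻¹ = [-43/180 97/180; 97/180 -43/180]
x' − x̄ = [-43/60, 97/60] = K·y
y = (KᵀK)⁻¹·Kᵀ·(x' − x̄) = [3, 0]
z = y + H·x̄ = [3, 0] + [-1, 1] = [2, 1]

z = [2, 1]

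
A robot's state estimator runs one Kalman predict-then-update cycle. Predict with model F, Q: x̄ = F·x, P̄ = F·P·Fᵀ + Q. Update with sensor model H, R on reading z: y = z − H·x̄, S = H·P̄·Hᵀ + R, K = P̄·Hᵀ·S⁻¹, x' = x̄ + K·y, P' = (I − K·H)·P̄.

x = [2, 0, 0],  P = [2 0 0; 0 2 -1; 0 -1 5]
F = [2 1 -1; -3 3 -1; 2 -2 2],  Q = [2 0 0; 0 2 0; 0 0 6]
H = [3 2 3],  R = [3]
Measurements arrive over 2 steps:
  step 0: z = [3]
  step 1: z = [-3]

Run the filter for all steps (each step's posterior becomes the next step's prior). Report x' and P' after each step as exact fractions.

step 0: x̄ = F·x = [4, -6, 4]
step 0: P̄ = F·P·Fᵀ + Q = [19 3 -10; 3 49 -42; -10 -42 50]
step 0: y = z − H·x̄ = [-9]
step 0: S = H·P̄·Hᵀ + R = [172]
step 0: K = P̄·Hᵀ·S⁻¹ = [33/172; -19/172; 9/43]
step 0: x' = x̄ + K·y = [391/172, -861/172, 91/43]
step 0: P' = (I − K·H)·P̄ = [2179/172 1143/172 -727/43; 1143/172 8067/172 -1635/43; -727/43 -1635/43 1826/43]
step 1: x̄ = F·x = [-443/172, -1030/43, 808/43]
step 1: P̄ = F·P·Fᵀ + Q = [53715/172 11278/43 -14072/43; 11278/43 25270/43 -22856/43; -14072/43 -22856/43 22786/43]
step 1: y = z − H·x̄ = [-643/172]
step 1: S = H·P̄·Hᵀ + R = [139639/172]
step 1: K = P̄·Hᵀ·S⁻¹ = [82505/139639; 63224/139639; -78280/139639]
step 1: x' = x̄ + K·y = [-668086/139639, -3581196/139639, 2916554/139639]
step 1: P' = (I − K·H)·P̄ = [4032755/139639 6297084/139639 -8148306/139639; 6297084/139639 58822302/139639 -45448728/139639; -8148306/139639 -45448728/139639 38369178/139639]

step 0: x' = [391/172, -861/172, 91/43], P' = [2179/172 1143/172 -727/43; 1143/172 8067/172 -1635/43; -727/43 -1635/43 1826/43]
step 1: x' = [-668086/139639, -3581196/139639, 2916554/139639], P' = [4032755/139639 6297084/139639 -8148306/139639; 6297084/139639 58822302/139639 -45448728/139639; -8148306/139639 -45448728/139639 38369178/139639]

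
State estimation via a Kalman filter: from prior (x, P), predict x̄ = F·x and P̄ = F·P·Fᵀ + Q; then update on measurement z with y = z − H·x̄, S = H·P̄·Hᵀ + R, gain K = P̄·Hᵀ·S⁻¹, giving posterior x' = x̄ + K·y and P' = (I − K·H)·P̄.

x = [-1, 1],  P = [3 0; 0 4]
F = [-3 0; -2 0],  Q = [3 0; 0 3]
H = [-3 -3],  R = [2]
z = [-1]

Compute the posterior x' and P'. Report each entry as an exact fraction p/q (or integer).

x̄ = F·x = [3, 2]
P̄ = F·P·Fᵀ + Q = [30 18; 18 15]
y = z − H·x̄ = [14]
S = H·P̄·Hᵀ + R = [731]
K = P̄·Hᵀ·S⁻¹ = [-144/731; -99/731]
x' = x̄ + K·y = [177/731, 76/731]
P' = (I − K·H)·P̄ = [1194/731 -1098/731; -1098/731 1164/731]

x' = [177/731, 76/731]
P' = [1194/731 -1098/731; -1098/731 1164/731]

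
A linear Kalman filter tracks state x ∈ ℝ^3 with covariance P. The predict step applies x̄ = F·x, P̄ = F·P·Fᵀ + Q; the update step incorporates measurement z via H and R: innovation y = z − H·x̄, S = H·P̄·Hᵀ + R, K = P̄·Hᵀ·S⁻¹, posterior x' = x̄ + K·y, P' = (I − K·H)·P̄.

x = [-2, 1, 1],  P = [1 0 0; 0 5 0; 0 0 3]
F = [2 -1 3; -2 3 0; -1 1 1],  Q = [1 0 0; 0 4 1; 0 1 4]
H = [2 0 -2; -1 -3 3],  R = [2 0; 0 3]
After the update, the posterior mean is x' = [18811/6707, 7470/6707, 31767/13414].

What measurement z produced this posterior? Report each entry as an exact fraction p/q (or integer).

z = [1, 1]

x̄ = F·x = [-2, 7, 4]
P̄ = F·P·Fᵀ + Q = [37 -19 2; -19 53 18; 2 18 13]
S = H·P̄·Hᵀ + R = [186 86; 86 184]
K = P̄·Hᵀ·S⁻¹ = [2661/6707 -296/6707; -1555/6707 -2408/6707; -1293/13414 -635/13414]
x' − x̄ = [32225/6707, -39479/6707, -21889/13414] = K·y
y = (KᵀK)⁻¹·Kᵀ·(x' − x̄) = [13, 8]
z = y + H·x̄ = [13, 8] + [-12, -7] = [1, 1]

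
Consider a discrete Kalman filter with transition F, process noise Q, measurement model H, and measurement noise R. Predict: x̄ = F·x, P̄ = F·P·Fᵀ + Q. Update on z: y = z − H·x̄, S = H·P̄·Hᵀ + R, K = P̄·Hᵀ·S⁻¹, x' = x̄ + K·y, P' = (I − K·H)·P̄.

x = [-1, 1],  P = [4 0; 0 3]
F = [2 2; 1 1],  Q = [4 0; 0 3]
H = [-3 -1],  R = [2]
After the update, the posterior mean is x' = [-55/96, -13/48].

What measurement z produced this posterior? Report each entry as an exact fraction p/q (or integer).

x̄ = F·x = [0, 0]
P̄ = F·P·Fᵀ + Q = [32 14; 14 10]
S = H·P̄·Hᵀ + R = [384]
K = P̄·Hᵀ·S⁻¹ = [-55/192; -13/96]
x' − x̄ = [-55/96, -13/48] = K·y
y = (KᵀK)⁻¹·Kᵀ·(x' − x̄) = [2]
z = y + H·x̄ = [2] + [0] = [2]

z = [2]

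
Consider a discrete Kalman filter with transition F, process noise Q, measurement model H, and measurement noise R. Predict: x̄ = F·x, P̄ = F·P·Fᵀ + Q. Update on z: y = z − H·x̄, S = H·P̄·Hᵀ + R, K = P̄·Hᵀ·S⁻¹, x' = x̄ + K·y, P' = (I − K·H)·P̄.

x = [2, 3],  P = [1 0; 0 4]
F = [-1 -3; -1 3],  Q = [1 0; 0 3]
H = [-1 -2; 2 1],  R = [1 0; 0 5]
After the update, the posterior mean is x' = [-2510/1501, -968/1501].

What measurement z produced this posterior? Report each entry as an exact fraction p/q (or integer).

z = [3, -3]

x̄ = F·x = [-11, 7]
P̄ = F·P·Fᵀ + Q = [38 -35; -35 40]
S = H·P̄·Hᵀ + R = [59 19; 19 57]
K = P̄·Hᵀ·S⁻¹ = [55/158 1811/3002; -105/158 -915/3002]
x' − x̄ = [14001/1501, -11475/1501] = K·y
y = (KᵀK)⁻¹·Kᵀ·(x' − x̄) = [6, 12]
z = y + H·x̄ = [6, 12] + [-3, -15] = [3, -3]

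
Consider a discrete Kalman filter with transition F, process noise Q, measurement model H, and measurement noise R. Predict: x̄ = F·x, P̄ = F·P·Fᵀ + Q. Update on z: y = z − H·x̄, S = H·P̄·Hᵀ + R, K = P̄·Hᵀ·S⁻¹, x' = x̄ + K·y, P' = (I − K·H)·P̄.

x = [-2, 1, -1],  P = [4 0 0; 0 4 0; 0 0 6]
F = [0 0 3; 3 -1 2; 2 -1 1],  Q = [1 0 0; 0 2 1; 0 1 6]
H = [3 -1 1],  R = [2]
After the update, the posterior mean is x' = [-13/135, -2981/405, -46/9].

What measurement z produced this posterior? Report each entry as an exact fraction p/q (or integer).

x̄ = F·x = [-3, -9, -6]
P̄ = F·P·Fᵀ + Q = [55 36 18; 36 66 41; 18 41 32]
S = H·P̄·Hᵀ + R = [405]
K = P̄·Hᵀ·S⁻¹ = [49/135; 83/405; 1/9]
x' − x̄ = [392/135, 664/405, 8/9] = K·y
y = (KᵀK)⁻¹·Kᵀ·(x' − x̄) = [8]
z = y + H·x̄ = [8] + [-6] = [2]

z = [2]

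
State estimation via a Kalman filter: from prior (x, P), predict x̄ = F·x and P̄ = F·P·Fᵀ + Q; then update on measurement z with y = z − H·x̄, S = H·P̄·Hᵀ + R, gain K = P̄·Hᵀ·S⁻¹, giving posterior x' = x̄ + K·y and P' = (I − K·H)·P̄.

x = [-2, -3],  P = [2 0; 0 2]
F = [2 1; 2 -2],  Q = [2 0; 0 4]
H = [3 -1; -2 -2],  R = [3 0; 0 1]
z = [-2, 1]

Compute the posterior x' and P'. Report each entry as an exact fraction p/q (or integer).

x' = [-11533/14923, 4094/14923]
P' = [2948/14923 -2004/14923; -2004/14923 4764/14923]

x̄ = F·x = [-7, 2]
P̄ = F·P·Fᵀ + Q = [12 4; 4 20]
y = z − H·x̄ = [21, -9]
S = H·P̄·Hᵀ + R = [107 -48; -48 161]
K = P̄·Hᵀ·S⁻¹ = [3616/14923 -1888/14923; -3592/14923 -5520/14923]
x' = x̄ + K·y = [-11533/14923, 4094/14923]
P' = (I − K·H)·P̄ = [2948/14923 -2004/14923; -2004/14923 4764/14923]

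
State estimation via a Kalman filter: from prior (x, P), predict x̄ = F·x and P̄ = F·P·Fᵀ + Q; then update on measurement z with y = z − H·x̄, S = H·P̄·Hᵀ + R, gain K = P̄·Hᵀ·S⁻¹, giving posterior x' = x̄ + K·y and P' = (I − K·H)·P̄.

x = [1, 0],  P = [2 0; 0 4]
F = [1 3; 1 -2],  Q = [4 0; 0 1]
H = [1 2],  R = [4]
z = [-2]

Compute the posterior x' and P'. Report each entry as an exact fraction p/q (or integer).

x' = [22/17, -23/17]
P' = [712/17 -358/17; -358/17 195/17]

x̄ = F·x = [1, 1]
P̄ = F·P·Fᵀ + Q = [42 -22; -22 19]
y = z − H·x̄ = [-5]
S = H·P̄·Hᵀ + R = [34]
K = P̄·Hᵀ·S⁻¹ = [-1/17; 8/17]
x' = x̄ + K·y = [22/17, -23/17]
P' = (I − K·H)·P̄ = [712/17 -358/17; -358/17 195/17]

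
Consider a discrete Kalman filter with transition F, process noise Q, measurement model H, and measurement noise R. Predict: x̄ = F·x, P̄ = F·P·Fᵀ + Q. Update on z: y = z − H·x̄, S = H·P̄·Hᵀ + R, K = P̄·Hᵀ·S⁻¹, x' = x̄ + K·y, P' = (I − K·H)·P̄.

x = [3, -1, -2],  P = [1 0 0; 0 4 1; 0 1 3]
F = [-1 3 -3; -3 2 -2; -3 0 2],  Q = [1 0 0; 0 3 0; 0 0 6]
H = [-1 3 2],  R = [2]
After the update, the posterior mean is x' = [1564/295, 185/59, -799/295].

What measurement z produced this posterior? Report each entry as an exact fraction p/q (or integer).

z = [-1]

x̄ = F·x = [0, -7, -13]
P̄ = F·P·Fᵀ + Q = [47 33 -9; 33 32 1; -9 1 27]
S = H·P̄·Hᵀ + R = [295]
K = P̄·Hᵀ·S⁻¹ = [34/295; 13/59; 66/295]
x' − x̄ = [1564/295, 598/59, 3036/295] = K·y
y = (KᵀK)⁻¹·Kᵀ·(x' − x̄) = [46]
z = y + H·x̄ = [46] + [-47] = [-1]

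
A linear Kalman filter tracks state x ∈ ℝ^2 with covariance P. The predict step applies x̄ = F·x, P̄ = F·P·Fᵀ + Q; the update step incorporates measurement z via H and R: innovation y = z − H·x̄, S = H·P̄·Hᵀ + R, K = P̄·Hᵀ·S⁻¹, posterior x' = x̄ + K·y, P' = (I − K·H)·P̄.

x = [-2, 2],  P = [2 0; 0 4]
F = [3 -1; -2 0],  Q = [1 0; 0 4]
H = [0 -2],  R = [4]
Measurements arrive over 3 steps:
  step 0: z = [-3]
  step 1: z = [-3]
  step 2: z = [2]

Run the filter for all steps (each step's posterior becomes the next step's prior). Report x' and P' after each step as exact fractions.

step 0: x' = [-74/13, 22/13], P' = [155/13 -12/13; -12/13 12/13]
step 1: x' = [-3427/685, 1156/685], P' = [8608/685 -954/685; -954/685 672/685]
step 2: x' = [-14215/12619, -10106/12619], P' = [161887/12619 -17852/12619; -17852/12619 37172/37857]

step 0: x̄ = F·x = [-8, 4]
step 0: P̄ = F·P·Fᵀ + Q = [23 -12; -12 12]
step 0: y = z − H·x̄ = [5]
step 0: S = H·P̄·Hᵀ + R = [52]
step 0: K = P̄·Hᵀ·S⁻¹ = [6/13; -6/13]
step 0: x' = x̄ + K·y = [-74/13, 22/13]
step 0: P' = (I − K·H)·P̄ = [155/13 -12/13; -12/13 12/13]
step 1: x̄ = F·x = [-244/13, 148/13]
step 1: P̄ = F·P·Fᵀ + Q = [1492/13 -954/13; -954/13 672/13]
step 1: y = z − H·x̄ = [257/13]
step 1: S = H·P̄·Hᵀ + R = [2740/13]
step 1: K = P̄·Hᵀ·S⁻¹ = [477/685; -336/685]
step 1: x' = x̄ + K·y = [-3427/685, 1156/685]
step 1: P' = (I − K·H)·P̄ = [8608/685 -954/685; -954/685 672/685]
step 2: x̄ = F·x = [-11437/685, 6854/685]
step 2: P̄ = F·P·Fᵀ + Q = [84553/685 -53556/685; -53556/685 37172/685]
step 2: y = z − H·x̄ = [15078/685]
step 2: S = H·P̄·Hᵀ + R = [151428/685]
step 2: K = P̄·Hᵀ·S⁻¹ = [8926/12619; -18586/37857]
step 2: x' = x̄ + K·y = [-14215/12619, -10106/12619]
step 2: P' = (I − K·H)·P̄ = [161887/12619 -17852/12619; -17852/12619 37172/37857]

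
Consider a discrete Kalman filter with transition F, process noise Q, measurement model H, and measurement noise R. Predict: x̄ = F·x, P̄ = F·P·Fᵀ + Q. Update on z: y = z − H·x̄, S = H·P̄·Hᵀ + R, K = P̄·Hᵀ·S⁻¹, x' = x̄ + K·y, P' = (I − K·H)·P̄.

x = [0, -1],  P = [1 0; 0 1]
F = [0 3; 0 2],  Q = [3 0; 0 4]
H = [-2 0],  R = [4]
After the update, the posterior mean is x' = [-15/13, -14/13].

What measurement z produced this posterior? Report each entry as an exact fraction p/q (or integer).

z = [2]

x̄ = F·x = [-3, -2]
P̄ = F·P·Fᵀ + Q = [12 6; 6 8]
S = H·P̄·Hᵀ + R = [52]
K = P̄·Hᵀ·S⁻¹ = [-6/13; -3/13]
x' − x̄ = [24/13, 12/13] = K·y
y = (KᵀK)⁻¹·Kᵀ·(x' − x̄) = [-4]
z = y + H·x̄ = [-4] + [6] = [2]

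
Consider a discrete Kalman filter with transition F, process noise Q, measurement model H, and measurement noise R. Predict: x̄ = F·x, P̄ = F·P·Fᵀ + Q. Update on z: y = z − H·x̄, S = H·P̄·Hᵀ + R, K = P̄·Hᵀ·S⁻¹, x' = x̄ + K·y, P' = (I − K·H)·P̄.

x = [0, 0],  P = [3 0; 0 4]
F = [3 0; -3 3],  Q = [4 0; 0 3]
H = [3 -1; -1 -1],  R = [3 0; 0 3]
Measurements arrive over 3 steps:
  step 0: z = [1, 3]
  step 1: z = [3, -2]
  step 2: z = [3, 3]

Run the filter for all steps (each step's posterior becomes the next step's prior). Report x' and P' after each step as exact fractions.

step 0: x' = [-3404/7577, -17824/7577], P' = [2727/7577 2553/7577; 2553/7577 13368/7577]
step 1: x' = [1093183/1103021, -49278/1103021], P' = [1924929/5515105 1755678/5515105; 1755678/5515105 9166776/5515105]
step 2: x' = [110709861/762466045, -10931975397/3812330225], P' = [53120781/152493209 241059081/762466045; 241059081/762466045 6303631278/3812330225]

step 0: x̄ = F·x = [0, 0]
step 0: P̄ = F·P·Fᵀ + Q = [31 -27; -27 66]
step 0: y = z − H·x̄ = [1, 3]
step 0: S = H·P̄·Hᵀ + R = [510 27; 27 46]
step 0: K = P̄·Hᵀ·S⁻¹ = [1876/7577 -1760/7577; -1903/7577 -5307/7577]
step 0: x' = x̄ + K·y = [-3404/7577, -17824/7577]
step 0: P' = (I − K·H)·P̄ = [2727/7577 2553/7577; 2553/7577 13368/7577]
step 1: x̄ = F·x = [-10212/7577, -43260/7577]
step 1: P̄ = F·P·Fᵀ + Q = [54851/7577 -1566/7577; -1566/7577 121632/7577]
step 1: y = z − H·x̄ = [10107/7577, -68626/7577]
step 1: S = H·P̄·Hᵀ + R = [647418/7577 -39789/7577; -39789/7577 196082/7577]
step 1: K = P̄·Hᵀ·S⁻¹ = [1339703/5515105 -1226869/5515105; -1299914/5515105 -3640818/5515105]
step 1: x' = x̄ + K·y = [1093183/1103021, -49278/1103021]
step 1: P' = (I − K·H)·P̄ = [1924929/5515105 1755678/5515105; 1755678/5515105 9166776/5515105]
step 2: x̄ = F·x = [3279549/1103021, -3427383/1103021]
step 2: P̄ = F·P·Fᵀ + Q = [39384781/5515105 -1523259/5515105; -1523259/5515105 84768456/5515105]
step 2: y = z − H·x̄ = [-9956967/1103021, 3161229/1103021]
step 2: S = H·P̄·Hᵀ + R = [464916354/5515105 -30339369/5515105; -30339369/5515105 137652034/5515105]
step 2: K = P̄·Hᵀ·S⁻¹ = [185250878/762466045 -168887662/762466045; -895915021/3812330225 -2502975561/3812330225]
step 2: x' = x̄ + K·y = [110709861/762466045, -10931975397/3812330225]
step 2: P' = (I − K·H)·P̄ = [53120781/152493209 241059081/762466045; 241059081/762466045 6303631278/3812330225]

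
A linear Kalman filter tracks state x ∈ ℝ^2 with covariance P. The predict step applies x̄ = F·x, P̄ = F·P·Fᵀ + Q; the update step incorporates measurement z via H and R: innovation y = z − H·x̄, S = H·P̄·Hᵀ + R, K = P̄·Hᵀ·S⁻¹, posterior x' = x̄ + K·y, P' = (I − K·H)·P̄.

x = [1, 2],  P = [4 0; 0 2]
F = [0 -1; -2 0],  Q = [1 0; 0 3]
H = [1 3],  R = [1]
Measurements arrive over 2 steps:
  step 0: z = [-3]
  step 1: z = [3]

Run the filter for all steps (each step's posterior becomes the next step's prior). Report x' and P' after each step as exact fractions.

step 0: x' = [-67/35, -13/35], P' = [516/175 -171/175; -171/175 76/175]
step 1: x' = [2983/4335, 1148/1445], P' = [27656/21675 -3159/7225; -3159/7225 1878/7225]

step 0: x̄ = F·x = [-2, -2]
step 0: P̄ = F·P·Fᵀ + Q = [3 0; 0 19]
step 0: y = z − H·x̄ = [5]
step 0: S = H·P̄·Hᵀ + R = [175]
step 0: K = P̄·Hᵀ·S⁻¹ = [3/175; 57/175]
step 0: x' = x̄ + K·y = [-67/35, -13/35]
step 0: P' = (I − K·H)·P̄ = [516/175 -171/175; -171/175 76/175]
step 1: x̄ = F·x = [13/35, 134/35]
step 1: P̄ = F·P·Fᵀ + Q = [251/175 -342/175; -342/175 2589/175]
step 1: y = z − H·x̄ = [-62/7]
step 1: S = H·P̄·Hᵀ + R = [867/7]
step 1: K = P̄·Hᵀ·S⁻¹ = [-31/867; 99/289]
step 1: x' = x̄ + K·y = [2983/4335, 1148/1445]
step 1: P' = (I − K·H)·P̄ = [27656/21675 -3159/7225; -3159/7225 1878/7225]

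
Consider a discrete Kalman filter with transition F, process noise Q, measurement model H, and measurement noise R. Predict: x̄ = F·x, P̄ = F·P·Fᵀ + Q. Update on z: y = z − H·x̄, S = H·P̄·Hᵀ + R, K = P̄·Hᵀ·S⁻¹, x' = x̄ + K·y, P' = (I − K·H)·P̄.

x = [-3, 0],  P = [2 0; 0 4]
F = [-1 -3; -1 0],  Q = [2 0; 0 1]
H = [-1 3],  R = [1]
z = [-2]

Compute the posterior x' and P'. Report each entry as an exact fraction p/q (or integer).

x̄ = F·x = [3, 3]
P̄ = F·P·Fᵀ + Q = [40 2; 2 3]
y = z − H·x̄ = [-8]
S = H·P̄·Hᵀ + R = [56]
K = P̄·Hᵀ·S⁻¹ = [-17/28; 1/8]
x' = x̄ + K·y = [55/7, 2]
P' = (I − K·H)·P̄ = [271/14 25/4; 25/4 17/8]

x' = [55/7, 2]
P' = [271/14 25/4; 25/4 17/8]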